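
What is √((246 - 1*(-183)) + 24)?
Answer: √453 ≈ 21.284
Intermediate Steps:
√((246 - 1*(-183)) + 24) = √((246 + 183) + 24) = √(429 + 24) = √453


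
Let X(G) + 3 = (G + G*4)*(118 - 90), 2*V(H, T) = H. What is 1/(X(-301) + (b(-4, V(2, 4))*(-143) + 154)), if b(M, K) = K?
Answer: -1/42132 ≈ -2.3735e-5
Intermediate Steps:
V(H, T) = H/2
X(G) = -3 + 140*G (X(G) = -3 + (G + G*4)*(118 - 90) = -3 + (G + 4*G)*28 = -3 + (5*G)*28 = -3 + 140*G)
1/(X(-301) + (b(-4, V(2, 4))*(-143) + 154)) = 1/((-3 + 140*(-301)) + (((½)*2)*(-143) + 154)) = 1/((-3 - 42140) + (1*(-143) + 154)) = 1/(-42143 + (-143 + 154)) = 1/(-42143 + 11) = 1/(-42132) = -1/42132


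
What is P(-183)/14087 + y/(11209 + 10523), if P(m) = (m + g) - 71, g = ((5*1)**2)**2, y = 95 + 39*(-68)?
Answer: -27957887/306138684 ≈ -0.091324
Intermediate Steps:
y = -2557 (y = 95 - 2652 = -2557)
g = 625 (g = (5**2)**2 = 25**2 = 625)
P(m) = 554 + m (P(m) = (m + 625) - 71 = (625 + m) - 71 = 554 + m)
P(-183)/14087 + y/(11209 + 10523) = (554 - 183)/14087 - 2557/(11209 + 10523) = 371*(1/14087) - 2557/21732 = 371/14087 - 2557*1/21732 = 371/14087 - 2557/21732 = -27957887/306138684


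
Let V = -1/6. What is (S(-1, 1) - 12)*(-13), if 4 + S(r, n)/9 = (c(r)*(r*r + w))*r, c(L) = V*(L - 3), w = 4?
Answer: 1014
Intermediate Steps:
V = -⅙ (V = -1*⅙ = -⅙ ≈ -0.16667)
c(L) = ½ - L/6 (c(L) = -(L - 3)/6 = -(-3 + L)/6 = ½ - L/6)
S(r, n) = -36 + 9*r*(½ - r/6)*(4 + r²) (S(r, n) = -36 + 9*(((½ - r/6)*(r*r + 4))*r) = -36 + 9*(((½ - r/6)*(r² + 4))*r) = -36 + 9*(((½ - r/6)*(4 + r²))*r) = -36 + 9*(r*(½ - r/6)*(4 + r²)) = -36 + 9*r*(½ - r/6)*(4 + r²))
(S(-1, 1) - 12)*(-13) = ((-36 + 6*(-1)*(3 - 1*(-1)) + (3/2)*(-1)³*(3 - 1*(-1))) - 12)*(-13) = ((-36 + 6*(-1)*(3 + 1) + (3/2)*(-1)*(3 + 1)) - 12)*(-13) = ((-36 + 6*(-1)*4 + (3/2)*(-1)*4) - 12)*(-13) = ((-36 - 24 - 6) - 12)*(-13) = (-66 - 12)*(-13) = -78*(-13) = 1014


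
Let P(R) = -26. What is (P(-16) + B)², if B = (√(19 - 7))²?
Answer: 196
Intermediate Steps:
B = 12 (B = (√12)² = (2*√3)² = 12)
(P(-16) + B)² = (-26 + 12)² = (-14)² = 196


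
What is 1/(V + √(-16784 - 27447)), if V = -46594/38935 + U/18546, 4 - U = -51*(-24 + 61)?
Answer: -570815472265213890/23063190945730080968221 - 521411816274020100*I*√44231/23063190945730080968221 ≈ -2.475e-5 - 0.0047547*I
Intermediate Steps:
U = 1891 (U = 4 - (-51)*(-24 + 61) = 4 - (-51)*37 = 4 - 1*(-1887) = 4 + 1887 = 1891)
V = -790506239/722088510 (V = -46594/38935 + 1891/18546 = -790506239/722088510 ≈ -1.0947)
1/(V + √(-16784 - 27447)) = 1/(-790506239/722088510 + √(-16784 - 27447)) = 1/(-790506239/722088510 + √(-44231)) = 1/(-790506239/722088510 + I*√44231)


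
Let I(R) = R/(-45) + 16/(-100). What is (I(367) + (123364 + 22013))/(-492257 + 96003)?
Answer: -16353977/44578575 ≈ -0.36686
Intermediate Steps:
I(R) = -4/25 - R/45 (I(R) = R*(-1/45) + 16*(-1/100) = -R/45 - 4/25 = -4/25 - R/45)
(I(367) + (123364 + 22013))/(-492257 + 96003) = ((-4/25 - 1/45*367) + (123364 + 22013))/(-492257 + 96003) = ((-4/25 - 367/45) + 145377)/(-396254) = (-1871/225 + 145377)*(-1/396254) = (32707954/225)*(-1/396254) = -16353977/44578575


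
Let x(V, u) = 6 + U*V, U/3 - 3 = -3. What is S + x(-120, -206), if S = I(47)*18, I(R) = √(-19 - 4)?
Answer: 6 + 18*I*√23 ≈ 6.0 + 86.325*I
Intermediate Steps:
U = 0 (U = 9 + 3*(-3) = 9 - 9 = 0)
I(R) = I*√23 (I(R) = √(-23) = I*√23)
x(V, u) = 6 (x(V, u) = 6 + 0*V = 6 + 0 = 6)
S = 18*I*√23 (S = (I*√23)*18 = 18*I*√23 ≈ 86.325*I)
S + x(-120, -206) = 18*I*√23 + 6 = 6 + 18*I*√23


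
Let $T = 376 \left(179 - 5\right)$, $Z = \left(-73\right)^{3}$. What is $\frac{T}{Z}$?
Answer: $- \frac{65424}{389017} \approx -0.16818$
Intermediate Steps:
$Z = -389017$
$T = 65424$ ($T = 376 \cdot 174 = 65424$)
$\frac{T}{Z} = \frac{65424}{-389017} = 65424 \left(- \frac{1}{389017}\right) = - \frac{65424}{389017}$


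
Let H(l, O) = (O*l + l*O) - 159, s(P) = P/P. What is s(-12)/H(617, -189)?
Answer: -1/233385 ≈ -4.2848e-6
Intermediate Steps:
s(P) = 1
H(l, O) = -159 + 2*O*l (H(l, O) = (O*l + O*l) - 159 = 2*O*l - 159 = -159 + 2*O*l)
s(-12)/H(617, -189) = 1/(-159 + 2*(-189)*617) = 1/(-159 - 233226) = 1/(-233385) = 1*(-1/233385) = -1/233385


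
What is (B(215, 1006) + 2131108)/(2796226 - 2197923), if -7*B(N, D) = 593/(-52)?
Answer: 775723905/217782292 ≈ 3.5619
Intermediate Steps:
B(N, D) = 593/364 (B(N, D) = -593/(7*(-52)) = -593*(-1)/(7*52) = -⅐*(-593/52) = 593/364)
(B(215, 1006) + 2131108)/(2796226 - 2197923) = (593/364 + 2131108)/(2796226 - 2197923) = (775723905/364)/598303 = (775723905/364)*(1/598303) = 775723905/217782292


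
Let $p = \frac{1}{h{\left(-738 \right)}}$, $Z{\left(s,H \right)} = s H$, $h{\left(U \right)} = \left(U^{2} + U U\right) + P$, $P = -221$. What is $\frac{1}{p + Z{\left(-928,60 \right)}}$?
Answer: $- \frac{1089067}{60639250559} \approx -1.796 \cdot 10^{-5}$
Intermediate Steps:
$h{\left(U \right)} = -221 + 2 U^{2}$ ($h{\left(U \right)} = \left(U^{2} + U U\right) - 221 = \left(U^{2} + U^{2}\right) - 221 = 2 U^{2} - 221 = -221 + 2 U^{2}$)
$Z{\left(s,H \right)} = H s$
$p = \frac{1}{1089067}$ ($p = \frac{1}{-221 + 2 \left(-738\right)^{2}} = \frac{1}{-221 + 2 \cdot 544644} = \frac{1}{-221 + 1089288} = \frac{1}{1089067} \approx 9.1822 \cdot 10^{-7}$)
$\frac{1}{p + Z{\left(-928,60 \right)}} = \frac{1}{\frac{1}{1089067} + 60 \left(-928\right)} = \frac{1}{\frac{1}{1089067} - 55680} = \frac{1}{- \frac{60639250559}{1089067}} = - \frac{1089067}{60639250559}$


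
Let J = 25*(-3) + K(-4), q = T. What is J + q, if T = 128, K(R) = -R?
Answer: 57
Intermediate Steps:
q = 128
J = -71 (J = 25*(-3) - 1*(-4) = -75 + 4 = -71)
J + q = -71 + 128 = 57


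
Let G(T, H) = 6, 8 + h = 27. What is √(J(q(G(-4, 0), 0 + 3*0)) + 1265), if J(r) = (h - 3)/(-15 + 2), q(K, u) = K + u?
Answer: √213577/13 ≈ 35.550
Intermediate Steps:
h = 19 (h = -8 + 27 = 19)
J(r) = -16/13 (J(r) = (19 - 3)/(-15 + 2) = 16/(-13) = 16*(-1/13) = -16/13)
√(J(q(G(-4, 0), 0 + 3*0)) + 1265) = √(-16/13 + 1265) = √(16429/13) = √213577/13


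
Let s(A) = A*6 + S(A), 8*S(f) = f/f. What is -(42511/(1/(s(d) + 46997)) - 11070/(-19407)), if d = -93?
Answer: -102167434395587/51752 ≈ -1.9742e+9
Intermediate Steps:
S(f) = 1/8 (S(f) = (f/f)/8 = (1/8)*1 = 1/8)
s(A) = 1/8 + 6*A (s(A) = A*6 + 1/8 = 6*A + 1/8 = 1/8 + 6*A)
-(42511/(1/(s(d) + 46997)) - 11070/(-19407)) = -(42511/(1/((1/8 + 6*(-93)) + 46997)) - 11070/(-19407)) = -(42511/(1/((1/8 - 558) + 46997)) - 11070*(-1/19407)) = -(42511/(1/(-4463/8 + 46997)) + 3690/6469) = -(42511/(1/(371513/8)) + 3690/6469) = -(42511/(8/371513) + 3690/6469) = -(42511*(371513/8) + 3690/6469) = -(15793389143/8 + 3690/6469) = -1*102167434395587/51752 = -102167434395587/51752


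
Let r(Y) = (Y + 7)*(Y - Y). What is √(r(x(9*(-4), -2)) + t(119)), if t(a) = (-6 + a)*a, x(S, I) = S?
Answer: √13447 ≈ 115.96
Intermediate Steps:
t(a) = a*(-6 + a)
r(Y) = 0 (r(Y) = (7 + Y)*0 = 0)
√(r(x(9*(-4), -2)) + t(119)) = √(0 + 119*(-6 + 119)) = √(0 + 119*113) = √(0 + 13447) = √13447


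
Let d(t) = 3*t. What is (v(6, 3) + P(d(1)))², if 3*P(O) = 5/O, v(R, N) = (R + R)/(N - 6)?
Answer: 961/81 ≈ 11.864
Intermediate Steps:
v(R, N) = 2*R/(-6 + N) (v(R, N) = (2*R)/(-6 + N) = 2*R/(-6 + N))
P(O) = 5/(3*O) (P(O) = (5/O)/3 = 5/(3*O))
(v(6, 3) + P(d(1)))² = (2*6/(-6 + 3) + 5/(3*((3*1))))² = (2*6/(-3) + (5/3)/3)² = (2*6*(-⅓) + (5/3)*(⅓))² = (-4 + 5/9)² = (-31/9)² = 961/81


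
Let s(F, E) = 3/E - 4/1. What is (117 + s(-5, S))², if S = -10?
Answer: 1270129/100 ≈ 12701.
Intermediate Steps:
s(F, E) = -4 + 3/E (s(F, E) = 3/E - 4*1 = 3/E - 4 = -4 + 3/E)
(117 + s(-5, S))² = (117 + (-4 + 3/(-10)))² = (117 + (-4 + 3*(-⅒)))² = (117 + (-4 - 3/10))² = (117 - 43/10)² = (1127/10)² = 1270129/100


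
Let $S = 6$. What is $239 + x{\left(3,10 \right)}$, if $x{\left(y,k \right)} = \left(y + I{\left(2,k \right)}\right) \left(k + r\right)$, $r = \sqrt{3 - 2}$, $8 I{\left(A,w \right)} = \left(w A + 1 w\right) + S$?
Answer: $\frac{643}{2} \approx 321.5$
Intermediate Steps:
$I{\left(A,w \right)} = \frac{3}{4} + \frac{w}{8} + \frac{A w}{8}$ ($I{\left(A,w \right)} = \frac{\left(w A + 1 w\right) + 6}{8} = \frac{\left(A w + w\right) + 6}{8} = \frac{\left(w + A w\right) + 6}{8} = \frac{6 + w + A w}{8} = \frac{3}{4} + \frac{w}{8} + \frac{A w}{8}$)
$r = 1$ ($r = \sqrt{1} = 1$)
$x{\left(y,k \right)} = \left(1 + k\right) \left(\frac{3}{4} + y + \frac{3 k}{8}\right)$ ($x{\left(y,k \right)} = \left(y + \left(\frac{3}{4} + \frac{k}{8} + \frac{1}{8} \cdot 2 k\right)\right) \left(k + 1\right) = \left(y + \left(\frac{3}{4} + \frac{k}{8} + \frac{k}{4}\right)\right) \left(1 + k\right) = \left(y + \left(\frac{3}{4} + \frac{3 k}{8}\right)\right) \left(1 + k\right) = \left(\frac{3}{4} + y + \frac{3 k}{8}\right) \left(1 + k\right) = \left(1 + k\right) \left(\frac{3}{4} + y + \frac{3 k}{8}\right)$)
$239 + x{\left(3,10 \right)} = 239 + \left(\frac{3}{4} + 3 + \frac{3 \cdot 10^{2}}{8} + \frac{9}{8} \cdot 10 + 10 \cdot 3\right) = 239 + \left(\frac{3}{4} + 3 + \frac{3}{8} \cdot 100 + \frac{45}{4} + 30\right) = 239 + \left(\frac{3}{4} + 3 + \frac{75}{2} + \frac{45}{4} + 30\right) = 239 + \frac{165}{2} = \frac{643}{2}$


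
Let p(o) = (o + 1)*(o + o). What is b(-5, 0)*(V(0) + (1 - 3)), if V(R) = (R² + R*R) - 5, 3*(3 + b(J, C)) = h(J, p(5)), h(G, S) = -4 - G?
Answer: 56/3 ≈ 18.667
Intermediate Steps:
p(o) = 2*o*(1 + o) (p(o) = (1 + o)*(2*o) = 2*o*(1 + o))
b(J, C) = -13/3 - J/3 (b(J, C) = -3 + (-4 - J)/3 = -3 + (-4/3 - J/3) = -13/3 - J/3)
V(R) = -5 + 2*R² (V(R) = (R² + R²) - 5 = 2*R² - 5 = -5 + 2*R²)
b(-5, 0)*(V(0) + (1 - 3)) = (-13/3 - ⅓*(-5))*((-5 + 2*0²) + (1 - 3)) = (-13/3 + 5/3)*((-5 + 2*0) - 2) = -8*((-5 + 0) - 2)/3 = -8*(-5 - 2)/3 = -8/3*(-7) = 56/3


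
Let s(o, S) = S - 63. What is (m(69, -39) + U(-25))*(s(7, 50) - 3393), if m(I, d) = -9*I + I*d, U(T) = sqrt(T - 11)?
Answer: 11280672 - 20436*I ≈ 1.1281e+7 - 20436.0*I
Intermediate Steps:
U(T) = sqrt(-11 + T)
s(o, S) = -63 + S
(m(69, -39) + U(-25))*(s(7, 50) - 3393) = (69*(-9 - 39) + sqrt(-11 - 25))*((-63 + 50) - 3393) = (69*(-48) + sqrt(-36))*(-13 - 3393) = (-3312 + 6*I)*(-3406) = 11280672 - 20436*I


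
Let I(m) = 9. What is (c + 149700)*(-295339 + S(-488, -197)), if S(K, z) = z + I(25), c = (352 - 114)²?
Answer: -60980223288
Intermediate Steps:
c = 56644 (c = 238² = 56644)
S(K, z) = 9 + z (S(K, z) = z + 9 = 9 + z)
(c + 149700)*(-295339 + S(-488, -197)) = (56644 + 149700)*(-295339 + (9 - 197)) = 206344*(-295339 - 188) = 206344*(-295527) = -60980223288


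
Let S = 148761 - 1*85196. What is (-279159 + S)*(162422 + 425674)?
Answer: -126789969024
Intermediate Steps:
S = 63565 (S = 148761 - 85196 = 63565)
(-279159 + S)*(162422 + 425674) = (-279159 + 63565)*(162422 + 425674) = -215594*588096 = -126789969024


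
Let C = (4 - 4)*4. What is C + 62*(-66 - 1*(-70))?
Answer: 248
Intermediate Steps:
C = 0 (C = 0*4 = 0)
C + 62*(-66 - 1*(-70)) = 0 + 62*(-66 - 1*(-70)) = 0 + 62*(-66 + 70) = 0 + 62*4 = 0 + 248 = 248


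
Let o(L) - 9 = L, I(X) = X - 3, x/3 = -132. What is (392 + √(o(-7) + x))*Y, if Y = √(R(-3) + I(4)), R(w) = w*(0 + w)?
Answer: √10*(392 + I*√394) ≈ 1239.6 + 62.769*I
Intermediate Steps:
x = -396 (x = 3*(-132) = -396)
I(X) = -3 + X
o(L) = 9 + L
R(w) = w² (R(w) = w*w = w²)
Y = √10 (Y = √((-3)² + (-3 + 4)) = √(9 + 1) = √10 ≈ 3.1623)
(392 + √(o(-7) + x))*Y = (392 + √((9 - 7) - 396))*√10 = (392 + √(2 - 396))*√10 = (392 + √(-394))*√10 = (392 + I*√394)*√10 = √10*(392 + I*√394)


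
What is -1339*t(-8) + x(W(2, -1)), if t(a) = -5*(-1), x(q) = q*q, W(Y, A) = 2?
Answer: -6691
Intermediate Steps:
x(q) = q**2
t(a) = 5
-1339*t(-8) + x(W(2, -1)) = -1339*5 + 2**2 = -6695 + 4 = -6691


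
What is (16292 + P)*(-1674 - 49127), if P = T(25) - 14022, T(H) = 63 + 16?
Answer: -119331549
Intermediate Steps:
T(H) = 79
P = -13943 (P = 79 - 14022 = -13943)
(16292 + P)*(-1674 - 49127) = (16292 - 13943)*(-1674 - 49127) = 2349*(-50801) = -119331549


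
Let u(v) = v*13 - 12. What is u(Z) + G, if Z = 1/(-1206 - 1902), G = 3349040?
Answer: 10408779011/3108 ≈ 3.3490e+6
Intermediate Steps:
Z = -1/3108 (Z = 1/(-3108) = -1/3108 ≈ -0.00032175)
u(v) = -12 + 13*v (u(v) = 13*v - 12 = -12 + 13*v)
u(Z) + G = (-12 + 13*(-1/3108)) + 3349040 = (-12 - 13/3108) + 3349040 = -37309/3108 + 3349040 = 10408779011/3108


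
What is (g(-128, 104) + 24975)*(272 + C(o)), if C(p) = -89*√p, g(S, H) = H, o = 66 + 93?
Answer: 6821488 - 2232031*√159 ≈ -2.1323e+7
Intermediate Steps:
o = 159
(g(-128, 104) + 24975)*(272 + C(o)) = (104 + 24975)*(272 - 89*√159) = 25079*(272 - 89*√159) = 6821488 - 2232031*√159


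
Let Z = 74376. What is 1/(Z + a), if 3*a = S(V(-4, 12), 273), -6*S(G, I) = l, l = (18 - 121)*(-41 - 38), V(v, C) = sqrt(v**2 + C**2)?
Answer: 18/1330631 ≈ 1.3527e-5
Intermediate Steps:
V(v, C) = sqrt(C**2 + v**2)
l = 8137 (l = -103*(-79) = 8137)
S(G, I) = -8137/6 (S(G, I) = -1/6*8137 = -8137/6)
a = -8137/18 (a = (1/3)*(-8137/6) = -8137/18 ≈ -452.06)
1/(Z + a) = 1/(74376 - 8137/18) = 1/(1330631/18) = 18/1330631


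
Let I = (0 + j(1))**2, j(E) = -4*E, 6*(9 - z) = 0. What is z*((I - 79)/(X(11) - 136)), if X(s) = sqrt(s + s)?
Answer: 12852/3079 + 189*sqrt(22)/6158 ≈ 4.3180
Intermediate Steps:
z = 9 (z = 9 - 1/6*0 = 9 + 0 = 9)
I = 16 (I = (0 - 4*1)**2 = (0 - 4)**2 = (-4)**2 = 16)
X(s) = sqrt(2)*sqrt(s) (X(s) = sqrt(2*s) = sqrt(2)*sqrt(s))
z*((I - 79)/(X(11) - 136)) = 9*((16 - 79)/(sqrt(2)*sqrt(11) - 136)) = 9*(-63/(sqrt(22) - 136)) = 9*(-63/(-136 + sqrt(22))) = -567/(-136 + sqrt(22))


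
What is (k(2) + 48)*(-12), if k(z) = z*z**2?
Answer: -672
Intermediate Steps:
k(z) = z**3
(k(2) + 48)*(-12) = (2**3 + 48)*(-12) = (8 + 48)*(-12) = 56*(-12) = -672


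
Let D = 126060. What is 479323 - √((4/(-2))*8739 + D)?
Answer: 479323 - √108582 ≈ 4.7899e+5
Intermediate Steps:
479323 - √((4/(-2))*8739 + D) = 479323 - √((4/(-2))*8739 + 126060) = 479323 - √((4*(-½))*8739 + 126060) = 479323 - √(-2*8739 + 126060) = 479323 - √(-17478 + 126060) = 479323 - √108582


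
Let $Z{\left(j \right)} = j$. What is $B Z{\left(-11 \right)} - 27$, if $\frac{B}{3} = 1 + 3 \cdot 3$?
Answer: $-357$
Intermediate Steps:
$B = 30$ ($B = 3 \left(1 + 3 \cdot 3\right) = 3 \left(1 + 9\right) = 3 \cdot 10 = 30$)
$B Z{\left(-11 \right)} - 27 = 30 \left(-11\right) - 27 = -330 - 27 = -357$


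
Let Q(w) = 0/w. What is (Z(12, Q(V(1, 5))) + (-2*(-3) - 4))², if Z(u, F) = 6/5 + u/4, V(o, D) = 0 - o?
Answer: 961/25 ≈ 38.440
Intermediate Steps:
V(o, D) = -o
Q(w) = 0
Z(u, F) = 6/5 + u/4 (Z(u, F) = 6*(⅕) + u*(¼) = 6/5 + u/4)
(Z(12, Q(V(1, 5))) + (-2*(-3) - 4))² = ((6/5 + (¼)*12) + (-2*(-3) - 4))² = ((6/5 + 3) + (6 - 4))² = (21/5 + 2)² = (31/5)² = 961/25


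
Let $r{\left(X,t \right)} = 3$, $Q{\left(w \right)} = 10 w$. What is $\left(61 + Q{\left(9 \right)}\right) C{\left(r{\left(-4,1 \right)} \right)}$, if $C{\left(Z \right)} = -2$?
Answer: $-302$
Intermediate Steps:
$\left(61 + Q{\left(9 \right)}\right) C{\left(r{\left(-4,1 \right)} \right)} = \left(61 + 10 \cdot 9\right) \left(-2\right) = \left(61 + 90\right) \left(-2\right) = 151 \left(-2\right) = -302$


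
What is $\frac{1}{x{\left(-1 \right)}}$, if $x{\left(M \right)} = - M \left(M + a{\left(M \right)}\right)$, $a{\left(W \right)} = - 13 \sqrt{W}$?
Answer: $- \frac{1}{170} + \frac{13 i}{170} \approx -0.0058824 + 0.076471 i$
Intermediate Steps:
$x{\left(M \right)} = - M \left(M - 13 \sqrt{M}\right)$
$\frac{1}{x{\left(-1 \right)}} = \frac{1}{\left(-1\right) \left(\left(-1\right) \left(-1\right) + 13 \sqrt{-1}\right)} = \frac{1}{\left(-1\right) \left(1 + 13 i\right)} = \frac{1}{-1 - 13 i} = \frac{-1 + 13 i}{170}$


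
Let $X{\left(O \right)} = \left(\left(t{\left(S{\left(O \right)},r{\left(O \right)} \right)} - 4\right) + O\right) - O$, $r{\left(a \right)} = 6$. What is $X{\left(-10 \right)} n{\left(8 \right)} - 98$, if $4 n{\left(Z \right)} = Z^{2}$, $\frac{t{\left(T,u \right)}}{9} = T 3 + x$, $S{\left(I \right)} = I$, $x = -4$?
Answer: $-5058$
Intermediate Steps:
$t{\left(T,u \right)} = -36 + 27 T$ ($t{\left(T,u \right)} = 9 \left(T 3 - 4\right) = 9 \left(3 T - 4\right) = 9 \left(-4 + 3 T\right) = -36 + 27 T$)
$X{\left(O \right)} = -40 + 27 O$ ($X{\left(O \right)} = \left(\left(\left(-36 + 27 O\right) - 4\right) + O\right) - O = \left(\left(-40 + 27 O\right) + O\right) - O = \left(-40 + 28 O\right) - O = -40 + 27 O$)
$n{\left(Z \right)} = \frac{Z^{2}}{4}$
$X{\left(-10 \right)} n{\left(8 \right)} - 98 = \left(-40 + 27 \left(-10\right)\right) \frac{8^{2}}{4} - 98 = \left(-40 - 270\right) \frac{1}{4} \cdot 64 - 98 = \left(-310\right) 16 - 98 = -4960 - 98 = -5058$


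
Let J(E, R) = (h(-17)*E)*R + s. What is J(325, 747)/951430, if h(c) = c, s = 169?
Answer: -2063503/475715 ≈ -4.3377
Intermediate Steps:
J(E, R) = 169 - 17*E*R (J(E, R) = (-17*E)*R + 169 = -17*E*R + 169 = 169 - 17*E*R)
J(325, 747)/951430 = (169 - 17*325*747)/951430 = (169 - 4127175)*(1/951430) = -4127006*1/951430 = -2063503/475715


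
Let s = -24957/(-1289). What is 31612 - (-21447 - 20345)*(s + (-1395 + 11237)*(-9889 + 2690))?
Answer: -3816818280222692/1289 ≈ -2.9611e+12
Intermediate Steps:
s = 24957/1289 (s = -24957*(-1/1289) = 24957/1289 ≈ 19.362)
31612 - (-21447 - 20345)*(s + (-1395 + 11237)*(-9889 + 2690)) = 31612 - (-21447 - 20345)*(24957/1289 + (-1395 + 11237)*(-9889 + 2690)) = 31612 - (-41792)*(24957/1289 + 9842*(-7199)) = 31612 - (-41792)*(24957/1289 - 70852558) = 31612 - (-41792)*(-91328922305)/1289 = 31612 - 1*3816818320970560/1289 = 31612 - 3816818320970560/1289 = -3816818280222692/1289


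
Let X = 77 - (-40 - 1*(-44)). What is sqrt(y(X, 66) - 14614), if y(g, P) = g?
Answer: I*sqrt(14541) ≈ 120.59*I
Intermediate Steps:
X = 73 (X = 77 - (-40 + 44) = 77 - 1*4 = 77 - 4 = 73)
sqrt(y(X, 66) - 14614) = sqrt(73 - 14614) = sqrt(-14541) = I*sqrt(14541)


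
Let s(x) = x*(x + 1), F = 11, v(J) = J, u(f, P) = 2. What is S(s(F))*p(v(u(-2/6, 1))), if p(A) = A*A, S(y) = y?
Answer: 528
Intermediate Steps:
s(x) = x*(1 + x)
p(A) = A²
S(s(F))*p(v(u(-2/6, 1))) = (11*(1 + 11))*2² = (11*12)*4 = 132*4 = 528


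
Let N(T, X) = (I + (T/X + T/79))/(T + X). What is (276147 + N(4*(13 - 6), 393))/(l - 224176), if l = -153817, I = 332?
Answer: -515638419787/705809427213 ≈ -0.73056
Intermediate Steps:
N(T, X) = (332 + T/79 + T/X)/(T + X) (N(T, X) = (332 + (T/X + T/79))/(T + X) = (332 + (T/79 + T/X))/(T + X) = (332 + T/79 + T/X)/(T + X))
(276147 + N(4*(13 - 6), 393))/(l - 224176) = (276147 + (4*(13 - 6) + 332*393 + (1/79)*(4*(13 - 6))*393)/(393*(4*(13 - 6) + 393)))/(-153817 - 224176) = (276147 + (4*7 + 130476 + (1/79)*(4*7)*393)/(393*(4*7 + 393)))/(-377993) = (276147 + (28 + 130476 + (1/79)*28*393)/(393*(28 + 393)))*(-1/377993) = (276147 + (1/393)*(28 + 130476 + 11004/79)/421)*(-1/377993) = (276147 + (1/393)*(1/421)*(10320820/79))*(-1/377993) = (276147 + 10320820/13070787)*(-1/377993) = (3609468938509/13070787)*(-1/377993) = -515638419787/705809427213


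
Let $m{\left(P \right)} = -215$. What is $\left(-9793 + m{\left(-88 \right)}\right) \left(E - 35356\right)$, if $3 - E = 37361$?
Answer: $727721712$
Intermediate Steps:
$E = -37358$ ($E = 3 - 37361 = -37358$)
$\left(-9793 + m{\left(-88 \right)}\right) \left(E - 35356\right) = \left(-9793 - 215\right) \left(-37358 - 35356\right) = \left(-10008\right) \left(-72714\right) = 727721712$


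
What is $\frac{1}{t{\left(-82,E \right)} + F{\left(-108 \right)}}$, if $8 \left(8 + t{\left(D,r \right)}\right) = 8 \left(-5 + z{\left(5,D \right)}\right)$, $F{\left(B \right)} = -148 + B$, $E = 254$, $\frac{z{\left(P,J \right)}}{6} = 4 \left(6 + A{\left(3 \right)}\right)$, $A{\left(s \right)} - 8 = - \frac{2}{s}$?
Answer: $\frac{1}{51} \approx 0.019608$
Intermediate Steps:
$A{\left(s \right)} = 8 - \frac{2}{s}$
$z{\left(P,J \right)} = 320$ ($z{\left(P,J \right)} = 6 \cdot 4 \left(6 + \left(8 - \frac{2}{3}\right)\right) = 6 \cdot 4 \left(6 + \frac{22}{3}\right) = 6 \cdot 4 \cdot \frac{40}{3} = 6 \cdot \frac{160}{3} = 320$)
$t{\left(D,r \right)} = 307$ ($t{\left(D,r \right)} = -8 + \frac{8 \left(-5 + 320\right)}{8} = -8 + \frac{8 \cdot 315}{8} = -8 + \frac{1}{8} \cdot 2520 = -8 + 315 = 307$)
$\frac{1}{t{\left(-82,E \right)} + F{\left(-108 \right)}} = \frac{1}{307 - 256} = \frac{1}{51}$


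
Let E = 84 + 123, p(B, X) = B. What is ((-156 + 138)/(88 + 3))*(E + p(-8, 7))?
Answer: -3582/91 ≈ -39.363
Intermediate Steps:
E = 207
((-156 + 138)/(88 + 3))*(E + p(-8, 7)) = ((-156 + 138)/(88 + 3))*(207 - 8) = -18/91*199 = -3582/91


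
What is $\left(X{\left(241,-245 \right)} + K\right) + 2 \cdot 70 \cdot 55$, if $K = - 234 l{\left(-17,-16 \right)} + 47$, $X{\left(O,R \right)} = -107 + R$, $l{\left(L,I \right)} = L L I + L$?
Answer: $1093389$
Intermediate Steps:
$l{\left(L,I \right)} = L + I L^{2}$ ($l{\left(L,I \right)} = L^{2} I + L = I L^{2} + L = L + I L^{2}$)
$K = 1086041$ ($K = - 234 \left(- 17 \left(1 - -272\right)\right) + 47 = - 234 \left(- 17 \left(1 + 272\right)\right) + 47 = - 234 \left(\left(-17\right) 273\right) + 47 = \left(-234\right) \left(-4641\right) + 47 = 1085994 + 47 = 1086041$)
$\left(X{\left(241,-245 \right)} + K\right) + 2 \cdot 70 \cdot 55 = \left(\left(-107 - 245\right) + 1086041\right) + 2 \cdot 70 \cdot 55 = \left(-352 + 1086041\right) + 140 \cdot 55 = 1085689 + 7700 = 1093389$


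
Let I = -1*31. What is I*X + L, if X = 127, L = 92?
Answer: -3845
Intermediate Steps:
I = -31
I*X + L = -31*127 + 92 = -3937 + 92 = -3845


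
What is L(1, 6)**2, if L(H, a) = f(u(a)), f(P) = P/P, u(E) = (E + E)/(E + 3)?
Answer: 1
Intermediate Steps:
u(E) = 2*E/(3 + E) (u(E) = (2*E)/(3 + E) = 2*E/(3 + E))
f(P) = 1
L(H, a) = 1
L(1, 6)**2 = 1**2 = 1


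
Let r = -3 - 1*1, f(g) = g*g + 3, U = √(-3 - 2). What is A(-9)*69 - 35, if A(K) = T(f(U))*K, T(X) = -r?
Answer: -2519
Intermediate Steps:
U = I*√5 (U = √(-5) = I*√5 ≈ 2.2361*I)
f(g) = 3 + g² (f(g) = g² + 3 = 3 + g²)
r = -4 (r = -3 - 1 = -4)
T(X) = 4 (T(X) = -1*(-4) = 4)
A(K) = 4*K
A(-9)*69 - 35 = (4*(-9))*69 - 35 = -36*69 - 35 = -2484 - 35 = -2519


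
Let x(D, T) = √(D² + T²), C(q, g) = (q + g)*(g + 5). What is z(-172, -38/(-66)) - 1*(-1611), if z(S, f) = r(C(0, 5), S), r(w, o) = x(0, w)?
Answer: 1661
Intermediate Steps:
C(q, g) = (5 + g)*(g + q) (C(q, g) = (g + q)*(5 + g) = (5 + g)*(g + q))
r(w, o) = √(w²) (r(w, o) = √(0² + w²) = √(0 + w²) = √(w²))
z(S, f) = 50 (z(S, f) = √((5² + 5*5 + 5*0 + 5*0)²) = √((25 + 25 + 0 + 0)²) = √(50²) = √2500 = 50)
z(-172, -38/(-66)) - 1*(-1611) = 50 - 1*(-1611) = 50 + 1611 = 1661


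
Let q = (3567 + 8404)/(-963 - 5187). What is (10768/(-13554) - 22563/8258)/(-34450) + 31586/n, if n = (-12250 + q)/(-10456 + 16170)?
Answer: -2139989144246064513976667/145271960677068392700 ≈ -14731.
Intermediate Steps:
q = -11971/6150 (q = 11971/(-6150) = 11971*(-1/6150) = -11971/6150 ≈ -1.9465)
n = -75349471/35141100 (n = (-12250 - 11971/6150)/(-10456 + 16170) = -75349471/6150/5714 = -75349471/6150*1/5714 = -75349471/35141100 ≈ -2.1442)
(10768/(-13554) - 22563/8258)/(-34450) + 31586/n = (10768/(-13554) - 22563/8258)/(-34450) + 31586/(-75349471/35141100) = (10768*(-1/13554) - 22563*1/8258)*(-1/34450) + 31586*(-35141100/75349471) = (-5384/6777 - 22563/8258)*(-1/34450) - 1109966784600/75349471 = -197370523/55964466*(-1/34450) - 1109966784600/75349471 = 197370523/1927975853700 - 1109966784600/75349471 = -2139989144246064513976667/145271960677068392700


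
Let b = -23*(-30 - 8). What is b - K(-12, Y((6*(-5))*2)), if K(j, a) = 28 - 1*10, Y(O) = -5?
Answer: 856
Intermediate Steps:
K(j, a) = 18 (K(j, a) = 28 - 10 = 18)
b = 874 (b = -23*(-38) = 874)
b - K(-12, Y((6*(-5))*2)) = 874 - 1*18 = 874 - 18 = 856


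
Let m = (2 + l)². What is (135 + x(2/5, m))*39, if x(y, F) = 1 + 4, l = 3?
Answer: 5460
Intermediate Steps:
m = 25 (m = (2 + 3)² = 5² = 25)
x(y, F) = 5
(135 + x(2/5, m))*39 = (135 + 5)*39 = 140*39 = 5460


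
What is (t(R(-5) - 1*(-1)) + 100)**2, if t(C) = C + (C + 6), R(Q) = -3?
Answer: 10404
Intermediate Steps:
t(C) = 6 + 2*C (t(C) = C + (6 + C) = 6 + 2*C)
(t(R(-5) - 1*(-1)) + 100)**2 = ((6 + 2*(-3 - 1*(-1))) + 100)**2 = ((6 + 2*(-3 + 1)) + 100)**2 = ((6 + 2*(-2)) + 100)**2 = ((6 - 4) + 100)**2 = (2 + 100)**2 = 102**2 = 10404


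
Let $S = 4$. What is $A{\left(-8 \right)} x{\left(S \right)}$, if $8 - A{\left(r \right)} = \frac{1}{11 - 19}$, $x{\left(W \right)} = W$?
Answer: $\frac{65}{2} \approx 32.5$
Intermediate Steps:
$A{\left(r \right)} = \frac{65}{8}$ ($A{\left(r \right)} = 8 - \frac{1}{11 - 19} = 8 - \frac{1}{-8} = 8 - - \frac{1}{8} = 8 + \frac{1}{8} = \frac{65}{8}$)
$A{\left(-8 \right)} x{\left(S \right)} = \frac{65}{8} \cdot 4 = \frac{65}{2}$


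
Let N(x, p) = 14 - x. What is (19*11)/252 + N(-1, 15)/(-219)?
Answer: 13997/18396 ≈ 0.76087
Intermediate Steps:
(19*11)/252 + N(-1, 15)/(-219) = (19*11)/252 + (14 - 1*(-1))/(-219) = 209*(1/252) + (14 + 1)*(-1/219) = 209/252 + 15*(-1/219) = 209/252 - 5/73 = 13997/18396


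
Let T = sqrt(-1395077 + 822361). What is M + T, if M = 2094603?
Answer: 2094603 + 2*I*sqrt(143179) ≈ 2.0946e+6 + 756.78*I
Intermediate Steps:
T = 2*I*sqrt(143179) (T = sqrt(-572716) = 2*I*sqrt(143179) ≈ 756.78*I)
M + T = 2094603 + 2*I*sqrt(143179)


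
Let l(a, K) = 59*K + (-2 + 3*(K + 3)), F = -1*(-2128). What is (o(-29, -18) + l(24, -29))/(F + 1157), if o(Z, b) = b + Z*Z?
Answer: -968/3285 ≈ -0.29467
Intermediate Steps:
F = 2128
o(Z, b) = b + Z**2
l(a, K) = 7 + 62*K (l(a, K) = 59*K + (-2 + 3*(3 + K)) = 59*K + (-2 + (9 + 3*K)) = 59*K + (7 + 3*K) = 7 + 62*K)
(o(-29, -18) + l(24, -29))/(F + 1157) = ((-18 + (-29)**2) + (7 + 62*(-29)))/(2128 + 1157) = ((-18 + 841) + (7 - 1798))/3285 = (823 - 1791)*(1/3285) = -968*1/3285 = -968/3285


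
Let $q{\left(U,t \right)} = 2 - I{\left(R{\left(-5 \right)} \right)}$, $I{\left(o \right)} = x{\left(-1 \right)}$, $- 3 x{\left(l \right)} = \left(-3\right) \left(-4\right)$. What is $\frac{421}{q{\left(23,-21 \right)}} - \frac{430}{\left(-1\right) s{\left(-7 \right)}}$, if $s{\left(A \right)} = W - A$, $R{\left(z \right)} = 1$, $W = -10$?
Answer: $- \frac{439}{6} \approx -73.167$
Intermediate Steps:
$x{\left(l \right)} = -4$ ($x{\left(l \right)} = - \frac{\left(-3\right) \left(-4\right)}{3} = \left(- \frac{1}{3}\right) 12 = -4$)
$I{\left(o \right)} = -4$
$s{\left(A \right)} = -10 - A$
$q{\left(U,t \right)} = 6$ ($q{\left(U,t \right)} = 2 - -4 = 2 + 4 = 6$)
$\frac{421}{q{\left(23,-21 \right)}} - \frac{430}{\left(-1\right) s{\left(-7 \right)}} = \frac{421}{6} - \frac{430}{\left(-1\right) \left(-10 - -7\right)} = 421 \cdot \frac{1}{6} - \frac{430}{\left(-1\right) \left(-10 + 7\right)} = \frac{421}{6} - \frac{430}{\left(-1\right) \left(-3\right)} = \frac{421}{6} - \frac{430}{3} = - \frac{439}{6}$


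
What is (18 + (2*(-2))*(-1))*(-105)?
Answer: -2310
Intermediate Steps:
(18 + (2*(-2))*(-1))*(-105) = (18 - 4*(-1))*(-105) = (18 + 4)*(-105) = 22*(-105) = -2310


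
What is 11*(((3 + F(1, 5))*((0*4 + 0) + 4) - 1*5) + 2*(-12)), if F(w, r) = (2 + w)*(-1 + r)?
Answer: 341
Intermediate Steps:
F(w, r) = (-1 + r)*(2 + w)
11*(((3 + F(1, 5))*((0*4 + 0) + 4) - 1*5) + 2*(-12)) = 11*(((3 + (-2 - 1*1 + 2*5 + 5*1))*((0*4 + 0) + 4) - 1*5) + 2*(-12)) = 11*(((3 + (-2 - 1 + 10 + 5))*((0 + 0) + 4) - 5) - 24) = 11*(((3 + 12)*(0 + 4) - 5) - 24) = 11*((15*4 - 5) - 24) = 11*((60 - 5) - 24) = 11*(55 - 24) = 11*31 = 341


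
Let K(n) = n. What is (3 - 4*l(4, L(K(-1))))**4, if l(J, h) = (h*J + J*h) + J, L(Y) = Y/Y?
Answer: 4100625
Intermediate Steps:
L(Y) = 1
l(J, h) = J + 2*J*h (l(J, h) = (J*h + J*h) + J = 2*J*h + J = J + 2*J*h)
(3 - 4*l(4, L(K(-1))))**4 = (3 - 16*(1 + 2*1))**4 = (3 - 16*(1 + 2))**4 = (3 - 16*3)**4 = (3 - 4*12)**4 = (3 - 48)**4 = (-45)**4 = 4100625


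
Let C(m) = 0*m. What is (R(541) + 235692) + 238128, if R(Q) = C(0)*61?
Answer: 473820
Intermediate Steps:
C(m) = 0
R(Q) = 0 (R(Q) = 0*61 = 0)
(R(541) + 235692) + 238128 = (0 + 235692) + 238128 = 235692 + 238128 = 473820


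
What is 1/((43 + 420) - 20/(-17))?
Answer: 17/7891 ≈ 0.0021544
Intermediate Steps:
1/((43 + 420) - 20/(-17)) = 1/(463 - 1/17*(-20)) = 1/(463 + 20/17) = 1/(7891/17) = 17/7891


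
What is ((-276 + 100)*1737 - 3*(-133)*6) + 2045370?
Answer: 1742052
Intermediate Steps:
((-276 + 100)*1737 - 3*(-133)*6) + 2045370 = (-176*1737 + 399*6) + 2045370 = (-305712 + 2394) + 2045370 = -303318 + 2045370 = 1742052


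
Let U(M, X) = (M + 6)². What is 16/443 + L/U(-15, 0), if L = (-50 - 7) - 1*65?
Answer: -52750/35883 ≈ -1.4701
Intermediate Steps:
L = -122 (L = -57 - 65 = -122)
U(M, X) = (6 + M)²
16/443 + L/U(-15, 0) = 16/443 - 122/(6 - 15)² = 16*(1/443) - 122/((-9)²) = 16/443 - 122/81 = -52750/35883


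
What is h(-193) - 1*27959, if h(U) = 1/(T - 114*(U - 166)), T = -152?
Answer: -1140000265/40774 ≈ -27959.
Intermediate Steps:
h(U) = 1/(18772 - 114*U) (h(U) = 1/(-152 - 114*(U - 166)) = 1/(-152 - 114*(-166 + U)) = 1/(-152 + (18924 - 114*U)) = 1/(18772 - 114*U))
h(-193) - 1*27959 = -1/(-18772 + 114*(-193)) - 1*27959 = -1/(-18772 - 22002) - 27959 = -1/(-40774) - 27959 = -1*(-1/40774) - 27959 = 1/40774 - 27959 = -1140000265/40774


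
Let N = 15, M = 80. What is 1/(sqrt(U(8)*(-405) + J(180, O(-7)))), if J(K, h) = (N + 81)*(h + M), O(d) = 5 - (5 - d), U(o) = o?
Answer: sqrt(942)/1884 ≈ 0.016291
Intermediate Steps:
O(d) = d (O(d) = 5 + (-5 + d) = d)
J(K, h) = 7680 + 96*h (J(K, h) = (15 + 81)*(h + 80) = 96*(80 + h) = 7680 + 96*h)
1/(sqrt(U(8)*(-405) + J(180, O(-7)))) = 1/(sqrt(8*(-405) + (7680 + 96*(-7)))) = 1/(sqrt(-3240 + (7680 - 672))) = 1/(sqrt(-3240 + 7008)) = 1/(sqrt(3768)) = 1/(2*sqrt(942)) = sqrt(942)/1884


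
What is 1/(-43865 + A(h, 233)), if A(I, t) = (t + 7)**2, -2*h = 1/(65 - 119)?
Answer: 1/13735 ≈ 7.2807e-5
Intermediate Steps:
h = 1/108 (h = -1/(2*(65 - 119)) = -1/2/(-54) = -1/2*(-1/54) = 1/108 ≈ 0.0092593)
A(I, t) = (7 + t)**2
1/(-43865 + A(h, 233)) = 1/(-43865 + (7 + 233)**2) = 1/(-43865 + 240**2) = 1/(-43865 + 57600) = 1/13735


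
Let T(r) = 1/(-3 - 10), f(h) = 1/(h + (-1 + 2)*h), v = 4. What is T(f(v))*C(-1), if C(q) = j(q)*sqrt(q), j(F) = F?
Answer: I/13 ≈ 0.076923*I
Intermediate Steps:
f(h) = 1/(2*h) (f(h) = 1/(h + 1*h) = 1/(h + h) = 1/(2*h))
T(r) = -1/13 (T(r) = 1/(-13) = -1/13)
C(q) = q**(3/2) (C(q) = q*sqrt(q) = q**(3/2))
T(f(v))*C(-1) = -(-1)*I/13 = I/13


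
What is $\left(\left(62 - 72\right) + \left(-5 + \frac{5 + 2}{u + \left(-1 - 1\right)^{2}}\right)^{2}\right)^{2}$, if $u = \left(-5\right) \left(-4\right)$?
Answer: $\frac{49126081}{331776} \approx 148.07$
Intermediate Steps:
$u = 20$
$\left(\left(62 - 72\right) + \left(-5 + \frac{5 + 2}{u + \left(-1 - 1\right)^{2}}\right)^{2}\right)^{2} = \left(\left(62 - 72\right) + \left(-5 + \frac{5 + 2}{20 + \left(-1 - 1\right)^{2}}\right)^{2}\right)^{2} = \left(-10 + \left(-5 + \frac{7}{20 + \left(-2\right)^{2}}\right)^{2}\right)^{2} = \left(-10 + \left(-5 + \frac{7}{20 + 4}\right)^{2}\right)^{2} = \left(-10 + \left(-5 + \frac{7}{24}\right)^{2}\right)^{2} = \left(-10 + \left(- \frac{113}{24}\right)^{2}\right)^{2} = \left(-10 + \frac{12769}{576}\right)^{2} = \left(\frac{7009}{576}\right)^{2} = \frac{49126081}{331776}$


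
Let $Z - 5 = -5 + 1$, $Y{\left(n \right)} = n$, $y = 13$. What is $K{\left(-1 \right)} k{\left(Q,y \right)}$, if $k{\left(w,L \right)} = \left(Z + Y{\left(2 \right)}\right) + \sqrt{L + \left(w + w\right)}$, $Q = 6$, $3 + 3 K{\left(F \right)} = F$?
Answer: $- \frac{32}{3} \approx -10.667$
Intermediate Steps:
$K{\left(F \right)} = -1 + \frac{F}{3}$
$Z = 1$ ($Z = 5 + \left(-5 + 1\right) = 5 - 4 = 1$)
$k{\left(w,L \right)} = 3 + \sqrt{L + 2 w}$ ($k{\left(w,L \right)} = \left(1 + 2\right) + \sqrt{L + \left(w + w\right)} = 3 + \sqrt{L + 2 w}$)
$K{\left(-1 \right)} k{\left(Q,y \right)} = \left(-1 + \frac{1}{3} \left(-1\right)\right) \left(3 + \sqrt{13 + 2 \cdot 6}\right) = \left(-1 - \frac{1}{3}\right) \left(3 + \sqrt{13 + 12}\right) = - \frac{4 \left(3 + \sqrt{25}\right)}{3} = - \frac{4 \left(3 + 5\right)}{3} = \left(- \frac{4}{3}\right) 8 = - \frac{32}{3}$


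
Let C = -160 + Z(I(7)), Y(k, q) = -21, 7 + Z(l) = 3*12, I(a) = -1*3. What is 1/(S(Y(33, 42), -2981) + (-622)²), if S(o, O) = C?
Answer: 1/386753 ≈ 2.5856e-6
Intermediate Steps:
I(a) = -3
Z(l) = 29 (Z(l) = -7 + 3*12 = -7 + 36 = 29)
C = -131 (C = -160 + 29 = -131)
S(o, O) = -131
1/(S(Y(33, 42), -2981) + (-622)²) = 1/(-131 + (-622)²) = 1/(-131 + 386884) = 1/386753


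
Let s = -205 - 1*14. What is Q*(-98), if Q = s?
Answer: 21462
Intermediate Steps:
s = -219 (s = -205 - 14 = -219)
Q = -219
Q*(-98) = -219*(-98) = 21462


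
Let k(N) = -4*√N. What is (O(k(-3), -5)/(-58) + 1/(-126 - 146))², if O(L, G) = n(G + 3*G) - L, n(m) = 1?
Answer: -860583/62220544 + 165*I*√3/57188 ≈ -0.013831 + 0.0049974*I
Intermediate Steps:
O(L, G) = 1 - L
(O(k(-3), -5)/(-58) + 1/(-126 - 146))² = ((1 - (-4)*√(-3))/(-58) + 1/(-126 - 146))² = ((1 - (-4)*I*√3)*(-1/58) + 1/(-272))² = ((1 - (-4)*I*√3)*(-1/58) - 1/272)² = ((1 + 4*I*√3)*(-1/58) - 1/272)² = ((-1/58 - 2*I*√3/29) - 1/272)² = (-165/7888 - 2*I*√3/29)²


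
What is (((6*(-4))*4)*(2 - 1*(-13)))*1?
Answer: -1440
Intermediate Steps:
(((6*(-4))*4)*(2 - 1*(-13)))*1 = ((-24*4)*(2 + 13))*1 = -96*15*1 = -1440*1 = -1440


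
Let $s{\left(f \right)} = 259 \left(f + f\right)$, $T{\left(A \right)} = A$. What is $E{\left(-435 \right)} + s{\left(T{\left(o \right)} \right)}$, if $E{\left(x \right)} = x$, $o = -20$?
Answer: $-10795$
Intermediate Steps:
$s{\left(f \right)} = 518 f$ ($s{\left(f \right)} = 259 \cdot 2 f = 518 f$)
$E{\left(-435 \right)} + s{\left(T{\left(o \right)} \right)} = -435 + 518 \left(-20\right) = -435 - 10360 = -10795$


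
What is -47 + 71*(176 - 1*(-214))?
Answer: 27643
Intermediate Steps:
-47 + 71*(176 - 1*(-214)) = -47 + 71*(176 + 214) = -47 + 71*390 = -47 + 27690 = 27643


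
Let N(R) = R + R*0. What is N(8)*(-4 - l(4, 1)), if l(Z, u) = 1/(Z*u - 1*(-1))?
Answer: -168/5 ≈ -33.600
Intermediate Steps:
l(Z, u) = 1/(1 + Z*u) (l(Z, u) = 1/(Z*u + 1) = 1/(1 + Z*u))
N(R) = R (N(R) = R + 0 = R)
N(8)*(-4 - l(4, 1)) = 8*(-4 - 1/(1 + 4*1)) = 8*(-4 - 1/(1 + 4)) = 8*(-4 - 1/5) = 8*(-4 - 1*⅕) = 8*(-4 - ⅕) = 8*(-21/5) = -168/5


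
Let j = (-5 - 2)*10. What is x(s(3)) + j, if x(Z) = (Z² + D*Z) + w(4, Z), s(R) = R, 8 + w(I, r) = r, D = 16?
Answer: -18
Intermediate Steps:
w(I, r) = -8 + r
x(Z) = -8 + Z² + 17*Z (x(Z) = (Z² + 16*Z) + (-8 + Z) = -8 + Z² + 17*Z)
j = -70 (j = -7*10 = -70)
x(s(3)) + j = (-8 + 3² + 17*3) - 70 = (-8 + 9 + 51) - 70 = 52 - 70 = -18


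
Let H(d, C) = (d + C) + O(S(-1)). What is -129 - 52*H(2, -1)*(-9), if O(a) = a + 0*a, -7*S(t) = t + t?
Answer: 3309/7 ≈ 472.71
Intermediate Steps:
S(t) = -2*t/7 (S(t) = -(t + t)/7 = -2*t/7)
O(a) = a (O(a) = a + 0 = a)
H(d, C) = 2/7 + C + d (H(d, C) = (d + C) - 2/7*(-1) = (C + d) + 2/7 = 2/7 + C + d)
-129 - 52*H(2, -1)*(-9) = -129 - 52*(2/7 - 1 + 2)*(-9) = -129 - 468*(-9)/7 = -129 - 52*(-81/7) = -129 + 4212/7 = 3309/7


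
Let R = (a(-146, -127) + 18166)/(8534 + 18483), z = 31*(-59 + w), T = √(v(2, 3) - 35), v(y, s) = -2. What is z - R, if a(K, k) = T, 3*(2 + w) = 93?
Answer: -25143976/27017 - I*√37/27017 ≈ -930.67 - 0.00022515*I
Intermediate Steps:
w = 29 (w = -2 + (⅓)*93 = -2 + 31 = 29)
T = I*√37 (T = √(-2 - 35) = √(-37) = I*√37 ≈ 6.0828*I)
z = -930 (z = 31*(-59 + 29) = 31*(-30) = -930)
a(K, k) = I*√37
R = 18166/27017 + I*√37/27017 (R = (I*√37 + 18166)/(8534 + 18483) = (18166 + I*√37)/27017 = (18166 + I*√37)*(1/27017) = 18166/27017 + I*√37/27017 ≈ 0.67239 + 0.00022515*I)
z - R = -930 - (18166/27017 + I*√37/27017) = -930 + (-18166/27017 - I*√37/27017) = -25143976/27017 - I*√37/27017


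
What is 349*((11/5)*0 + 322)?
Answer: 112378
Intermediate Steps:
349*((11/5)*0 + 322) = 349*(0 + 322) = 349*322 = 112378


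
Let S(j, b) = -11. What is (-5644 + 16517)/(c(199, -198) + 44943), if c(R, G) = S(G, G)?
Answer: 10873/44932 ≈ 0.24199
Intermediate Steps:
c(R, G) = -11
(-5644 + 16517)/(c(199, -198) + 44943) = (-5644 + 16517)/(-11 + 44943) = 10873/44932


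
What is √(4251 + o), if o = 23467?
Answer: √27718 ≈ 166.49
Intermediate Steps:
√(4251 + o) = √(4251 + 23467) = √27718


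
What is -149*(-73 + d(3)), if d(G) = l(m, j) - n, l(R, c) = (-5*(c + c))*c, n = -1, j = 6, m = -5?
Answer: 64368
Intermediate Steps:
l(R, c) = -10*c² (l(R, c) = (-10*c)*c = -10*c²)
d(G) = -359 (d(G) = -10*6² - 1*(-1) = -10*36 + 1 = -360 + 1 = -359)
-149*(-73 + d(3)) = -149*(-73 - 359) = -149*(-432) = 64368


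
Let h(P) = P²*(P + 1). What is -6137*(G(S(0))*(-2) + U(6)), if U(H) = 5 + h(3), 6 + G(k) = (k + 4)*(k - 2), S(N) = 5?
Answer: 6137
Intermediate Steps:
h(P) = P²*(1 + P)
G(k) = -6 + (-2 + k)*(4 + k) (G(k) = -6 + (k + 4)*(k - 2) = -6 + (4 + k)*(-2 + k) = -6 + (-2 + k)*(4 + k))
U(H) = 41 (U(H) = 5 + 3²*(1 + 3) = 5 + 9*4 = 5 + 36 = 41)
-6137*(G(S(0))*(-2) + U(6)) = -6137*((-14 + 5² + 2*5)*(-2) + 41) = -6137*((-14 + 25 + 10)*(-2) + 41) = -6137*(21*(-2) + 41) = -6137*(-42 + 41) = -6137*(-1) = 6137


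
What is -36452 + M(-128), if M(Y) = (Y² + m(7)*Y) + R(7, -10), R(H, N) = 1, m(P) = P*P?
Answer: -26339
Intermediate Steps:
m(P) = P²
M(Y) = 1 + Y² + 49*Y (M(Y) = (Y² + 7²*Y) + 1 = (Y² + 49*Y) + 1 = 1 + Y² + 49*Y)
-36452 + M(-128) = -36452 + (1 + (-128)² + 49*(-128)) = -36452 + (1 + 16384 - 6272) = -36452 + 10113 = -26339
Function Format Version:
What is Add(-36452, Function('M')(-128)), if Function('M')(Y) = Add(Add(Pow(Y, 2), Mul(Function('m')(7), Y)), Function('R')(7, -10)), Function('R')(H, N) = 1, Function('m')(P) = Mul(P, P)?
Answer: -26339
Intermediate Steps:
Function('m')(P) = Pow(P, 2)
Function('M')(Y) = Add(1, Pow(Y, 2), Mul(49, Y)) (Function('M')(Y) = Add(Add(Pow(Y, 2), Mul(Pow(7, 2), Y)), 1) = Add(Add(Pow(Y, 2), Mul(49, Y)), 1) = Add(1, Pow(Y, 2), Mul(49, Y)))
Add(-36452, Function('M')(-128)) = Add(-36452, Add(1, Pow(-128, 2), Mul(49, -128))) = Add(-36452, Add(1, 16384, -6272)) = Add(-36452, 10113) = -26339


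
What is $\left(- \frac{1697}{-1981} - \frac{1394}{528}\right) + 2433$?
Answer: $\frac{1271487323}{522984} \approx 2431.2$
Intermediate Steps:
$\left(- \frac{1697}{-1981} - \frac{1394}{528}\right) + 2433 = \left(\left(-1697\right) \left(- \frac{1}{1981}\right) - \frac{697}{264}\right) + 2433 = \left(\frac{1697}{1981} - \frac{697}{264}\right) + 2433 = - \frac{932749}{522984} + 2433 = \frac{1271487323}{522984}$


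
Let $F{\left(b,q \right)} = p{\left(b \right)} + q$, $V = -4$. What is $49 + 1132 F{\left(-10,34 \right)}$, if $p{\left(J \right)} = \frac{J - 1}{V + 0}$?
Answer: $41650$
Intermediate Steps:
$p{\left(J \right)} = \frac{1}{4} - \frac{J}{4}$ ($p{\left(J \right)} = \frac{J - 1}{-4 + 0} = \frac{-1 + J}{-4} = \left(-1 + J\right) \left(- \frac{1}{4}\right) = \frac{1}{4} - \frac{J}{4}$)
$F{\left(b,q \right)} = \frac{1}{4} + q - \frac{b}{4}$ ($F{\left(b,q \right)} = \left(\frac{1}{4} - \frac{b}{4}\right) + q = \frac{1}{4} + q - \frac{b}{4}$)
$49 + 1132 F{\left(-10,34 \right)} = 49 + 1132 \left(\frac{1}{4} + 34 - - \frac{5}{2}\right) = 49 + 1132 \left(\frac{1}{4} + 34 + \frac{5}{2}\right) = 49 + 1132 \cdot \frac{147}{4} = 49 + 41601 = 41650$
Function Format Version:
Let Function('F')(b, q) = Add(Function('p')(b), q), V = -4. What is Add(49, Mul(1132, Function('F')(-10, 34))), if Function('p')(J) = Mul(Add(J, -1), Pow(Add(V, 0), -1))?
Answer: 41650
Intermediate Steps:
Function('p')(J) = Add(Rational(1, 4), Mul(Rational(-1, 4), J)) (Function('p')(J) = Mul(Add(J, -1), Pow(Add(-4, 0), -1)) = Mul(Add(-1, J), Pow(-4, -1)) = Mul(Add(-1, J), Rational(-1, 4)) = Add(Rational(1, 4), Mul(Rational(-1, 4), J)))
Function('F')(b, q) = Add(Rational(1, 4), q, Mul(Rational(-1, 4), b)) (Function('F')(b, q) = Add(Add(Rational(1, 4), Mul(Rational(-1, 4), b)), q) = Add(Rational(1, 4), q, Mul(Rational(-1, 4), b)))
Add(49, Mul(1132, Function('F')(-10, 34))) = Add(49, Mul(1132, Add(Rational(1, 4), 34, Mul(Rational(-1, 4), -10)))) = Add(49, Mul(1132, Add(Rational(1, 4), 34, Rational(5, 2)))) = Add(49, Mul(1132, Rational(147, 4))) = Add(49, 41601) = 41650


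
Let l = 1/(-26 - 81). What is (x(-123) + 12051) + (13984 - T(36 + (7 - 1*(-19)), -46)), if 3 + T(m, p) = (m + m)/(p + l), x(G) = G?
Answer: 127592813/4923 ≈ 25918.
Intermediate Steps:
l = -1/107 (l = 1/(-107) = -1/107 ≈ -0.0093458)
T(m, p) = -3 + 2*m/(-1/107 + p) (T(m, p) = -3 + (m + m)/(p - 1/107) = -3 + (2*m)/(-1/107 + p) = -3 + 2*m/(-1/107 + p))
(x(-123) + 12051) + (13984 - T(36 + (7 - 1*(-19)), -46)) = (-123 + 12051) + (13984 - (3 - 321*(-46) + 214*(36 + (7 - 1*(-19))))/(-1 + 107*(-46))) = 11928 + (13984 - (3 + 14766 + 214*(36 + (7 + 19)))/(-1 - 4922)) = 11928 + (13984 - (3 + 14766 + 214*(36 + 26))/(-4923)) = 11928 + (13984 - (-1)*(3 + 14766 + 214*62)/4923) = 11928 + (13984 - (-1)*(3 + 14766 + 13268)/4923) = 11928 + (13984 - (-1)*28037/4923) = 11928 + (13984 - 1*(-28037/4923)) = 11928 + (13984 + 28037/4923) = 11928 + 68871269/4923 = 127592813/4923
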